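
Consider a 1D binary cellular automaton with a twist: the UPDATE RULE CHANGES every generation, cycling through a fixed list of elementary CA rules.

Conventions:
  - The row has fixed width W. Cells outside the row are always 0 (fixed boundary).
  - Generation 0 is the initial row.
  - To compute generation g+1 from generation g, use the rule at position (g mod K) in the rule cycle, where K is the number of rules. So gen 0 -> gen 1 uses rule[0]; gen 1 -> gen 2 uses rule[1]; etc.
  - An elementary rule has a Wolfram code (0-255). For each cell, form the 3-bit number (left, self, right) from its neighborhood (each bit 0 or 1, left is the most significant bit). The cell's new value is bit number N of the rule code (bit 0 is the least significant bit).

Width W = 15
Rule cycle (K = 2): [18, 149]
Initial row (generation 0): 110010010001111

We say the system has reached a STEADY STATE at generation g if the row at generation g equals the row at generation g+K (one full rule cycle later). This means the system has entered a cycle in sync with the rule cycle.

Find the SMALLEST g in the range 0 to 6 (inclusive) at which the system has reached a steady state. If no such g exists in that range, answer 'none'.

Answer: 6

Derivation:
Gen 0: 110010010001111
Gen 1 (rule 18): 001101101010000
Gen 2 (rule 149): 100000001011111
Gen 3 (rule 18): 010000010000000
Gen 4 (rule 149): 011111011111111
Gen 5 (rule 18): 100000000000000
Gen 6 (rule 149): 111111111111111
Gen 7 (rule 18): 000000000000000
Gen 8 (rule 149): 111111111111111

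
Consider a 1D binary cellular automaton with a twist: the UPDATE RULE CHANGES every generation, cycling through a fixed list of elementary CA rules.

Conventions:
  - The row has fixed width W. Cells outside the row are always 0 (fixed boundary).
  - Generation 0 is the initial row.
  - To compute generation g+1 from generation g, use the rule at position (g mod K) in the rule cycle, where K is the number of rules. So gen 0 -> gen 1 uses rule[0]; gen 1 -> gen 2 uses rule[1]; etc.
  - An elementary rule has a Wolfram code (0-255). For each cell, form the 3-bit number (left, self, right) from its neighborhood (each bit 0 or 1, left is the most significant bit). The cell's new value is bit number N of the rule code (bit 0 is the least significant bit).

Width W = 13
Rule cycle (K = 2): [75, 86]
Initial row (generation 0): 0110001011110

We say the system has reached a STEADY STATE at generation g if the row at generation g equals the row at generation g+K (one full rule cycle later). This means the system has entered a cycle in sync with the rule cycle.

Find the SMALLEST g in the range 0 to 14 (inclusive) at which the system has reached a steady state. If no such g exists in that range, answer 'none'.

Gen 0: 0110001011110
Gen 1 (rule 75): 1110110010010
Gen 2 (rule 86): 0010011111111
Gen 3 (rule 75): 1100110000001
Gen 4 (rule 86): 0111011000011
Gen 5 (rule 75): 1101011011111
Gen 6 (rule 86): 0101001000001
Gen 7 (rule 75): 1000010011110
Gen 8 (rule 86): 1100111100011
Gen 9 (rule 75): 1101100101111
Gen 10 (rule 86): 0100111100001
Gen 11 (rule 75): 1001100101110
Gen 12 (rule 86): 1110111100011
Gen 13 (rule 75): 1010100101111
Gen 14 (rule 86): 1010111100001
Gen 15 (rule 75): 0000100101110
Gen 16 (rule 86): 0001111100011

Answer: none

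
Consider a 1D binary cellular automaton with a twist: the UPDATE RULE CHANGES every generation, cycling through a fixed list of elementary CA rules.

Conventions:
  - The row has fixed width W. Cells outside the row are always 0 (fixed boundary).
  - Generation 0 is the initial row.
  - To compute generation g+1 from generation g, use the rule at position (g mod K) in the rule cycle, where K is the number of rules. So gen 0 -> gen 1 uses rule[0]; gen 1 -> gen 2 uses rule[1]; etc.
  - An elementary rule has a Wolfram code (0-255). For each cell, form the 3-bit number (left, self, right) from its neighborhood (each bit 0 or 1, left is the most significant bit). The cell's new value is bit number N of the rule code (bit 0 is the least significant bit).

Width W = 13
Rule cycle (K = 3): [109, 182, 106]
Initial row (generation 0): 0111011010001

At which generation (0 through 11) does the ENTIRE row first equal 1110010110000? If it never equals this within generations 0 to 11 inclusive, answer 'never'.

Gen 0: 0111011010001
Gen 1 (rule 109): 0101111110101
Gen 2 (rule 182): 1110111101111
Gen 3 (rule 106): 1011100111001
Gen 4 (rule 109): 1110100101001
Gen 5 (rule 182): 0101111111111
Gen 6 (rule 106): 1011000000001
Gen 7 (rule 109): 1111011111101
Gen 8 (rule 182): 0110101111011
Gen 9 (rule 106): 1111011001111
Gen 10 (rule 109): 1001111001001
Gen 11 (rule 182): 1110110111111

Answer: never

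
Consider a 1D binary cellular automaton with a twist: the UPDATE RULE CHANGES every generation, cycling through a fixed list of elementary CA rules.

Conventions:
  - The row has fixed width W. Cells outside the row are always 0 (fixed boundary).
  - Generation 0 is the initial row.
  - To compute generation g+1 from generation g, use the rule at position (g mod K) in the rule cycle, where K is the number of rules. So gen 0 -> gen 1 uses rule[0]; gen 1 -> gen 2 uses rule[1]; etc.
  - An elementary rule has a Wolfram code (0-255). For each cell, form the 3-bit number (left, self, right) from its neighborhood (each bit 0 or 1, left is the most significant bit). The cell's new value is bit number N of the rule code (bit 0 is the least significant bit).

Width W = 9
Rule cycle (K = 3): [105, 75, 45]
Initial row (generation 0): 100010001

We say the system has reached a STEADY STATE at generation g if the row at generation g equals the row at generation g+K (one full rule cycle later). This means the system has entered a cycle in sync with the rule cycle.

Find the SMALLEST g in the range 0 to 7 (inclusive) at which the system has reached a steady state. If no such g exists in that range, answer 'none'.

Gen 0: 100010001
Gen 1 (rule 105): 001000100
Gen 2 (rule 75): 110011001
Gen 3 (rule 45): 100010001
Gen 4 (rule 105): 001000100
Gen 5 (rule 75): 110011001
Gen 6 (rule 45): 100010001
Gen 7 (rule 105): 001000100
Gen 8 (rule 75): 110011001
Gen 9 (rule 45): 100010001
Gen 10 (rule 105): 001000100

Answer: 0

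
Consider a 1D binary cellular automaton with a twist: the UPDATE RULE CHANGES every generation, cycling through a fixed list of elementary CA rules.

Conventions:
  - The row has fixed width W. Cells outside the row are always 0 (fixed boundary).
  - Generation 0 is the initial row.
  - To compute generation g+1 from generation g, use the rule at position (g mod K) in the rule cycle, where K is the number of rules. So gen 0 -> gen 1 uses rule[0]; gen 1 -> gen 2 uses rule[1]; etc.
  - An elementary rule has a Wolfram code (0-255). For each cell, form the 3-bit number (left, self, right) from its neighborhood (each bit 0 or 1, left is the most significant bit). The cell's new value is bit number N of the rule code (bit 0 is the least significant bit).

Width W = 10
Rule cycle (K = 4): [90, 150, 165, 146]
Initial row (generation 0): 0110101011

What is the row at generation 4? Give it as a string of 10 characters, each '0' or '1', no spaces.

Gen 0: 0110101011
Gen 1 (rule 90): 1110000011
Gen 2 (rule 150): 0101000100
Gen 3 (rule 165): 0111010101
Gen 4 (rule 146): 1010000000

Answer: 1010000000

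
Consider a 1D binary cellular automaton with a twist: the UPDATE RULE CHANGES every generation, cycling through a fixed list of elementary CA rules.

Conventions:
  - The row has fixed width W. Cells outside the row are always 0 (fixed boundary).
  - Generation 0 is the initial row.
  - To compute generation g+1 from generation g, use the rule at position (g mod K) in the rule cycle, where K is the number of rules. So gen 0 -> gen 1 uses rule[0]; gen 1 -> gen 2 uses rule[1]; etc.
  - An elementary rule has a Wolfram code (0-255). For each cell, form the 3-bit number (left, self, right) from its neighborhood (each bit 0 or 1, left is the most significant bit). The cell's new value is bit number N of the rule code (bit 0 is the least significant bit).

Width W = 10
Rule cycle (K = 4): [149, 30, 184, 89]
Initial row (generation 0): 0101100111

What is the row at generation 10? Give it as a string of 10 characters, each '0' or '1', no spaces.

Gen 0: 0101100111
Gen 1 (rule 149): 0100010010
Gen 2 (rule 30): 1110111111
Gen 3 (rule 184): 1101111110
Gen 4 (rule 89): 1101000011
Gen 5 (rule 149): 0001111000
Gen 6 (rule 30): 0011000100
Gen 7 (rule 184): 0010100010
Gen 8 (rule 89): 1000011001
Gen 9 (rule 149): 1111000101
Gen 10 (rule 30): 1000101101

Answer: 1000101101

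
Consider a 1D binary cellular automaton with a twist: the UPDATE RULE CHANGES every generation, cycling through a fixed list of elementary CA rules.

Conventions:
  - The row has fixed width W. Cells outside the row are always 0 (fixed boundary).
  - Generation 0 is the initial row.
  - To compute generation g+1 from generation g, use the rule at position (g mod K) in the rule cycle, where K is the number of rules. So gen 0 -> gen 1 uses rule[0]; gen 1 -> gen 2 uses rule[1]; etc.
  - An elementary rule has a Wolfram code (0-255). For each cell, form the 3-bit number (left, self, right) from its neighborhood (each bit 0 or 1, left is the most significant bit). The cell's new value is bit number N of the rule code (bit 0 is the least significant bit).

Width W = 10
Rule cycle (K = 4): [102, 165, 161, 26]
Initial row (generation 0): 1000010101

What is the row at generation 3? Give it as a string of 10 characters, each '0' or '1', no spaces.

Answer: 0100001100

Derivation:
Gen 0: 1000010101
Gen 1 (rule 102): 1000111111
Gen 2 (rule 165): 1010011110
Gen 3 (rule 161): 0100001100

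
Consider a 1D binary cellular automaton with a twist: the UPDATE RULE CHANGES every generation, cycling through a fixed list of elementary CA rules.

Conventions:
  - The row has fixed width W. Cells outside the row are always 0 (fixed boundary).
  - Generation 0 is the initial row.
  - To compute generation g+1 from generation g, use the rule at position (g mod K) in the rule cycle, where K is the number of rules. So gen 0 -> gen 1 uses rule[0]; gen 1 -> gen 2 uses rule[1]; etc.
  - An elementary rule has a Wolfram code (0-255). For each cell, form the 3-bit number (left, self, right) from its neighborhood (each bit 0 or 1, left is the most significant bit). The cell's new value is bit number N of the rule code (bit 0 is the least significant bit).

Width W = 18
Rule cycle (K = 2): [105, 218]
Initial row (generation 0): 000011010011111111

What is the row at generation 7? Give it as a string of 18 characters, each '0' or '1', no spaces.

Gen 0: 000011010011111111
Gen 1 (rule 105): 111011100010000001
Gen 2 (rule 218): 111011110101000010
Gen 3 (rule 105): 101110011010011000
Gen 4 (rule 218): 001111111001111100
Gen 5 (rule 105): 101000001001000101
Gen 6 (rule 218): 000100010110101000
Gen 7 (rule 105): 110001001111010011

Answer: 110001001111010011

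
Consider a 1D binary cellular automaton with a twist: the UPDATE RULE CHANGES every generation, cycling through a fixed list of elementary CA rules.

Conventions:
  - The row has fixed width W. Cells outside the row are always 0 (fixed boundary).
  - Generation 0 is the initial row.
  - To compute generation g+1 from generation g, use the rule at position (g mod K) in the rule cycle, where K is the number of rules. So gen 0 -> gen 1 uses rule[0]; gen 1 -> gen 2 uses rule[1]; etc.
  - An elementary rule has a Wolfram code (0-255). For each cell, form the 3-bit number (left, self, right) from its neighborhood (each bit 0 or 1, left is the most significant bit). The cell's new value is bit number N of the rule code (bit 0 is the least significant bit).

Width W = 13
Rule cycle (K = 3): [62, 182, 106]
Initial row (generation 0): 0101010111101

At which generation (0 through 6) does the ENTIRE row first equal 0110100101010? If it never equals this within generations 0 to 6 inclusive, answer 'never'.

Gen 0: 0101010111101
Gen 1 (rule 62): 1111111100011
Gen 2 (rule 182): 0111111010100
Gen 3 (rule 106): 1100001101000
Gen 4 (rule 62): 1010011011100
Gen 5 (rule 182): 1111100101010
Gen 6 (rule 106): 1000101010100

Answer: never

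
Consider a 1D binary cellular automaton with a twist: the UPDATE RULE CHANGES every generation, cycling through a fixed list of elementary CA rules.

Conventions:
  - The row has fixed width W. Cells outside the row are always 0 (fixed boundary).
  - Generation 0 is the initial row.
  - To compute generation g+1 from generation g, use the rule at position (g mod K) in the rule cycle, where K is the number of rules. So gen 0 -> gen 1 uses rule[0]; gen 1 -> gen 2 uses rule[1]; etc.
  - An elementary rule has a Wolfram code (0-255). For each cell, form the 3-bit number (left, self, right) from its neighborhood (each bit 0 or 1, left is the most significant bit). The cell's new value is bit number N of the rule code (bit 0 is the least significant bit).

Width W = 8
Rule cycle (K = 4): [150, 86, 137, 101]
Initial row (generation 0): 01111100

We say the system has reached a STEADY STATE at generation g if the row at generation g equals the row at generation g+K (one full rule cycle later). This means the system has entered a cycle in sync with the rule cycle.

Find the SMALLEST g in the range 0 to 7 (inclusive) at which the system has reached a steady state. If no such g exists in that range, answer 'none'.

Gen 0: 01111100
Gen 1 (rule 150): 10111010
Gen 2 (rule 86): 10001011
Gen 3 (rule 137): 00100010
Gen 4 (rule 101): 10101010
Gen 5 (rule 150): 10101011
Gen 6 (rule 86): 10101001
Gen 7 (rule 137): 00000000
Gen 8 (rule 101): 11111111
Gen 9 (rule 150): 01111110
Gen 10 (rule 86): 10000011
Gen 11 (rule 137): 00111010

Answer: none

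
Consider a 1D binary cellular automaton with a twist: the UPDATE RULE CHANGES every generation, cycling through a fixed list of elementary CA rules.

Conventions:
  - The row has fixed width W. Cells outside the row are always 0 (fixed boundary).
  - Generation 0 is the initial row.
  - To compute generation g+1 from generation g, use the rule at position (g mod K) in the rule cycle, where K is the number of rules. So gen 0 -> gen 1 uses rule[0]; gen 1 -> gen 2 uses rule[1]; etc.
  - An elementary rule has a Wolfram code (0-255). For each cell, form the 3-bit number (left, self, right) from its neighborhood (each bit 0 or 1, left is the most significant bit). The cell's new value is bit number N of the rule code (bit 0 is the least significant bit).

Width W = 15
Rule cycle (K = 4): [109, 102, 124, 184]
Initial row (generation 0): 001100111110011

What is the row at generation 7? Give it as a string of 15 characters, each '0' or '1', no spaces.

Answer: 110001101100111

Derivation:
Gen 0: 001100111110011
Gen 1 (rule 109): 101100100010011
Gen 2 (rule 102): 110101100110101
Gen 3 (rule 124): 111111110111111
Gen 4 (rule 184): 111111101111110
Gen 5 (rule 109): 100000111000010
Gen 6 (rule 102): 100001001000110
Gen 7 (rule 124): 110001101100111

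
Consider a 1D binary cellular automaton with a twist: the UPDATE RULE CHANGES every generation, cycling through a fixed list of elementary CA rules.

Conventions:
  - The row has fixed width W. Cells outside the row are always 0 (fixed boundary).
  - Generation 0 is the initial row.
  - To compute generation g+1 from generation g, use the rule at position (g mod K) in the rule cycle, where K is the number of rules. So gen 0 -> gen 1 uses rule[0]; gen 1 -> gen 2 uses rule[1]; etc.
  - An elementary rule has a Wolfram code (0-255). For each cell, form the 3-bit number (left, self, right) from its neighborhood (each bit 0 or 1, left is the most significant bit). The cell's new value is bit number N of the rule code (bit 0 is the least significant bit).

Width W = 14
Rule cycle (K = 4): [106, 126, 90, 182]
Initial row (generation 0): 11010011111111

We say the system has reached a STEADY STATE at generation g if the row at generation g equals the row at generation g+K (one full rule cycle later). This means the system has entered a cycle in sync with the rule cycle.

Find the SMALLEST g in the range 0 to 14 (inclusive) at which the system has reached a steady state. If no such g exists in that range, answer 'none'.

Gen 0: 11010011111111
Gen 1 (rule 106): 11100110000001
Gen 2 (rule 126): 10111111000011
Gen 3 (rule 90): 00100001100111
Gen 4 (rule 182): 01110010011010
Gen 5 (rule 106): 11010100111100
Gen 6 (rule 126): 11111111100110
Gen 7 (rule 90): 10000000111111
Gen 8 (rule 182): 11000001011110
Gen 9 (rule 106): 11000010110010
Gen 10 (rule 126): 11100111111111
Gen 11 (rule 90): 10111100000001
Gen 12 (rule 182): 11011010000011
Gen 13 (rule 106): 11111100000111
Gen 14 (rule 126): 10000110001101
Gen 15 (rule 90): 01001111011100
Gen 16 (rule 182): 11110110101010
Gen 17 (rule 106): 10011111010100
Gen 18 (rule 126): 11110001111110

Answer: none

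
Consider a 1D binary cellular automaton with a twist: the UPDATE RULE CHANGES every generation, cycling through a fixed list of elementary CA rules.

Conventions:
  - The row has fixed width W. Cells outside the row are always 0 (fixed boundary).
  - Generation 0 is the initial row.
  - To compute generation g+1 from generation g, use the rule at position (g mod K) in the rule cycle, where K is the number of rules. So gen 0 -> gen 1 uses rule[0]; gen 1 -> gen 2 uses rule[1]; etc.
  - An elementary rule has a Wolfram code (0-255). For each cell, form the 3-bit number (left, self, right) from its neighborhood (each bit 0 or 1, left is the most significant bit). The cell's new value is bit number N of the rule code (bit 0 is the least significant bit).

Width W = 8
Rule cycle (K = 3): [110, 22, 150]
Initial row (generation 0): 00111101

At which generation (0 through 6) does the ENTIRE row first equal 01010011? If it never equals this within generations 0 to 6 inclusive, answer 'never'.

Answer: never

Derivation:
Gen 0: 00111101
Gen 1 (rule 110): 01100111
Gen 2 (rule 22): 10011000
Gen 3 (rule 150): 11100100
Gen 4 (rule 110): 10101100
Gen 5 (rule 22): 10100010
Gen 6 (rule 150): 10110111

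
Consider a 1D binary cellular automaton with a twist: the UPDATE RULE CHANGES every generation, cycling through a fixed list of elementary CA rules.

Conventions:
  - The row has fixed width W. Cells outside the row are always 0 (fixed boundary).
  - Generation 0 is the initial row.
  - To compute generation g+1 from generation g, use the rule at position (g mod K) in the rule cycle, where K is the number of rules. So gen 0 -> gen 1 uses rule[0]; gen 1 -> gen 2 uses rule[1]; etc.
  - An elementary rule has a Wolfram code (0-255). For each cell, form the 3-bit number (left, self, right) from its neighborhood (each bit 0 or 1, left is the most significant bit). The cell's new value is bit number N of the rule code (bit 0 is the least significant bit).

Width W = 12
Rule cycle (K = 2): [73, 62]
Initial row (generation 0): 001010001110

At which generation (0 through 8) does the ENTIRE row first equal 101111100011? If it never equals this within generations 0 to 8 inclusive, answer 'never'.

Gen 0: 001010001110
Gen 1 (rule 73): 100000101010
Gen 2 (rule 62): 110001111111
Gen 3 (rule 73): 110101000001
Gen 4 (rule 62): 101111100011
Gen 5 (rule 73): 001000101011
Gen 6 (rule 62): 011101111110
Gen 7 (rule 73): 010101000010
Gen 8 (rule 62): 111111100111

Answer: 4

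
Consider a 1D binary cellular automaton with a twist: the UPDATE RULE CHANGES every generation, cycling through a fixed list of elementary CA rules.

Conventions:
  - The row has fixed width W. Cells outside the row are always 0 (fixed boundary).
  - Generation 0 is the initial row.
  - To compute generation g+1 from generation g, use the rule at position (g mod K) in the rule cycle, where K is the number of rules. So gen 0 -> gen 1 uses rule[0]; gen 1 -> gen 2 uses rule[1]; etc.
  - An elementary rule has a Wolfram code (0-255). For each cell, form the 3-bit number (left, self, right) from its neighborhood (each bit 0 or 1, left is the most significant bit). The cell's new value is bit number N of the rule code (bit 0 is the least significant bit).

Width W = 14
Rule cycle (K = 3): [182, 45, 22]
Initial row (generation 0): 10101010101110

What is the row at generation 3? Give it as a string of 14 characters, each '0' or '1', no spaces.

Gen 0: 10101010101110
Gen 1 (rule 182): 11111111110101
Gen 2 (rule 45): 10000000001111
Gen 3 (rule 22): 11000000010000

Answer: 11000000010000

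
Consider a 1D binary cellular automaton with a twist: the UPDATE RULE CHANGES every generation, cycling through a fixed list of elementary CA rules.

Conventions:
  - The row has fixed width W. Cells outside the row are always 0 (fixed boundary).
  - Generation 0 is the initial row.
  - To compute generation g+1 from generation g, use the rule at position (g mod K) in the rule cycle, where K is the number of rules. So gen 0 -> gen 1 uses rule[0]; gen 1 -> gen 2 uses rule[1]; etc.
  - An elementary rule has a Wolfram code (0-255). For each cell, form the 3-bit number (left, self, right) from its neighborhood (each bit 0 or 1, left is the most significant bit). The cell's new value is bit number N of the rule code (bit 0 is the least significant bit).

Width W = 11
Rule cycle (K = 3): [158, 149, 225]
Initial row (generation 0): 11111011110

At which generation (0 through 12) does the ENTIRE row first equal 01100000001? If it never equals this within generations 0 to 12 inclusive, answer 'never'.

Answer: never

Derivation:
Gen 0: 11111011110
Gen 1 (rule 158): 11110011101
Gen 2 (rule 149): 01101001001
Gen 3 (rule 225): 00110000000
Gen 4 (rule 158): 01101000000
Gen 5 (rule 149): 00001111111
Gen 6 (rule 225): 11100111111
Gen 7 (rule 158): 11011111110
Gen 8 (rule 149): 00001111101
Gen 9 (rule 225): 11100111110
Gen 10 (rule 158): 11011111101
Gen 11 (rule 149): 00001111001
Gen 12 (rule 225): 11100111000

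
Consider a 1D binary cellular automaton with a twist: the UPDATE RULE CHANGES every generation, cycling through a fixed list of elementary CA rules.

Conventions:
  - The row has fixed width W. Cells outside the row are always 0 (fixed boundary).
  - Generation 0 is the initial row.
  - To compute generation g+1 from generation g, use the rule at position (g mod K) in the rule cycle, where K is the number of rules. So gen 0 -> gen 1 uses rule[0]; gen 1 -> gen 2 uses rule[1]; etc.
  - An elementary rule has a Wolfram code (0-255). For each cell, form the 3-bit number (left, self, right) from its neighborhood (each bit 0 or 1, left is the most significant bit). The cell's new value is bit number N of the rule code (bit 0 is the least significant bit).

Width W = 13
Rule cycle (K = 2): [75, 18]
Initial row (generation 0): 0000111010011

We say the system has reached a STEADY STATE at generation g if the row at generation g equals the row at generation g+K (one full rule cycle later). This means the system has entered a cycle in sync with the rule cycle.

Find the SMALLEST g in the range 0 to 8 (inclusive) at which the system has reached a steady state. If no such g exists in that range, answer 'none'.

Answer: 8

Derivation:
Gen 0: 0000111010011
Gen 1 (rule 75): 1111101000111
Gen 2 (rule 18): 0000000101000
Gen 3 (rule 75): 1111111000011
Gen 4 (rule 18): 0000000100100
Gen 5 (rule 75): 1111111001001
Gen 6 (rule 18): 0000000110110
Gen 7 (rule 75): 1111111110110
Gen 8 (rule 18): 0000000000001
Gen 9 (rule 75): 1111111111110
Gen 10 (rule 18): 0000000000001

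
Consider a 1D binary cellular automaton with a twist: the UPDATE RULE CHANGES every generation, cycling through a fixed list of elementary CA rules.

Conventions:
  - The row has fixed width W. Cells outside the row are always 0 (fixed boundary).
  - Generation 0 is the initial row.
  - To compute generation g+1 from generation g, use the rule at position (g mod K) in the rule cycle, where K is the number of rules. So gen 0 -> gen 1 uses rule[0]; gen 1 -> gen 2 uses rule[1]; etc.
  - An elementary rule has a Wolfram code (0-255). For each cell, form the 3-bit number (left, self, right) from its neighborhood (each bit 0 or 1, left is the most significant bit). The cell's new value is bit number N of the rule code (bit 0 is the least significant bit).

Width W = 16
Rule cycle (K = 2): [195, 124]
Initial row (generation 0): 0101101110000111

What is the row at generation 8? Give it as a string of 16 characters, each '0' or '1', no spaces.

Gen 0: 0101101110000111
Gen 1 (rule 195): 1000100110111011
Gen 2 (rule 124): 1100110111101111
Gen 3 (rule 195): 0101010011100111
Gen 4 (rule 124): 0111111010110101
Gen 5 (rule 195): 1011111000010000
Gen 6 (rule 124): 1110001100011000
Gen 7 (rule 195): 0110110101101011
Gen 8 (rule 124): 0111111111111111

Answer: 0111111111111111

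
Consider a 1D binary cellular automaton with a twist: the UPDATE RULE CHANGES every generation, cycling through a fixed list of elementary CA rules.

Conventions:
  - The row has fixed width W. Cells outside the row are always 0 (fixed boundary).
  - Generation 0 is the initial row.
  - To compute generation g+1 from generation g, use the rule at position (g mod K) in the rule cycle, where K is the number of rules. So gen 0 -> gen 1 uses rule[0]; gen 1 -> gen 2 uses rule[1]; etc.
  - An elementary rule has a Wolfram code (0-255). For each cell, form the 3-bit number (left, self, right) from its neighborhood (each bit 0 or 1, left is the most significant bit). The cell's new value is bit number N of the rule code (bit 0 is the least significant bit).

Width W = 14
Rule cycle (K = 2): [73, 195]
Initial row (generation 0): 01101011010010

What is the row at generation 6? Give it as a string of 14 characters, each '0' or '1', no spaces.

Answer: 00100110101010

Derivation:
Gen 0: 01101011010010
Gen 1 (rule 73): 01100011000000
Gen 2 (rule 195): 10101101011111
Gen 3 (rule 73): 00001100010001
Gen 4 (rule 195): 11110101100110
Gen 5 (rule 73): 10010001100110
Gen 6 (rule 195): 00100110101010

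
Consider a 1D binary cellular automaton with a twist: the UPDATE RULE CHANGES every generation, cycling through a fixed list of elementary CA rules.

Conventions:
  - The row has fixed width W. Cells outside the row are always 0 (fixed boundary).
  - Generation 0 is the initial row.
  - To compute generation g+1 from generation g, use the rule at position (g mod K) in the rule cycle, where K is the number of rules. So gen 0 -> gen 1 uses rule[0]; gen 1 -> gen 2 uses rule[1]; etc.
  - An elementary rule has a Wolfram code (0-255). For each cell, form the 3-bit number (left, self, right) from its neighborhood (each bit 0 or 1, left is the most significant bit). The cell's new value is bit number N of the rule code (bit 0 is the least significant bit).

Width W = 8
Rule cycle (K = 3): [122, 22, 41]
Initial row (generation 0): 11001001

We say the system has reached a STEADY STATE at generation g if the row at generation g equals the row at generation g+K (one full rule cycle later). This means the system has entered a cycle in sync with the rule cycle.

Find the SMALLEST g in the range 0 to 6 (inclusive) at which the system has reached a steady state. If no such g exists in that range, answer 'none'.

Gen 0: 11001001
Gen 1 (rule 122): 11110110
Gen 2 (rule 22): 00000001
Gen 3 (rule 41): 11111100
Gen 4 (rule 122): 10000110
Gen 5 (rule 22): 11001001
Gen 6 (rule 41): 10000000
Gen 7 (rule 122): 01000000
Gen 8 (rule 22): 11100000
Gen 9 (rule 41): 10001111

Answer: none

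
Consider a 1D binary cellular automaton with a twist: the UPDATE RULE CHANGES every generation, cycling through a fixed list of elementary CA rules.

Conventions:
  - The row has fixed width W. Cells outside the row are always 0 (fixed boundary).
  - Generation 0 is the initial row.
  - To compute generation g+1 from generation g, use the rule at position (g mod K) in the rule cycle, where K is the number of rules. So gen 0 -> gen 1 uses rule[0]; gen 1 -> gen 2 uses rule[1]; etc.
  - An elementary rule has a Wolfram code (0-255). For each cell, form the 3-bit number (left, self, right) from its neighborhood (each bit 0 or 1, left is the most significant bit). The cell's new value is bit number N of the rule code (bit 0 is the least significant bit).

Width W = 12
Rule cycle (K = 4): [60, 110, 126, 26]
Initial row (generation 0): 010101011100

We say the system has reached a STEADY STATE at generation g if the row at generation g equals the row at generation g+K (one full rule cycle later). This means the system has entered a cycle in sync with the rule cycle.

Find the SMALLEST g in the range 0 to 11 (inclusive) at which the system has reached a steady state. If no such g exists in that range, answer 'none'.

Gen 0: 010101011100
Gen 1 (rule 60): 011111110010
Gen 2 (rule 110): 110000010110
Gen 3 (rule 126): 111000111111
Gen 4 (rule 26): 100101100000
Gen 5 (rule 60): 110111010000
Gen 6 (rule 110): 111101110000
Gen 7 (rule 126): 100111011000
Gen 8 (rule 26): 011100010100
Gen 9 (rule 60): 010010011110
Gen 10 (rule 110): 110110110010
Gen 11 (rule 126): 111111111111
Gen 12 (rule 26): 100000000000
Gen 13 (rule 60): 110000000000
Gen 14 (rule 110): 110000000000
Gen 15 (rule 126): 111000000000

Answer: none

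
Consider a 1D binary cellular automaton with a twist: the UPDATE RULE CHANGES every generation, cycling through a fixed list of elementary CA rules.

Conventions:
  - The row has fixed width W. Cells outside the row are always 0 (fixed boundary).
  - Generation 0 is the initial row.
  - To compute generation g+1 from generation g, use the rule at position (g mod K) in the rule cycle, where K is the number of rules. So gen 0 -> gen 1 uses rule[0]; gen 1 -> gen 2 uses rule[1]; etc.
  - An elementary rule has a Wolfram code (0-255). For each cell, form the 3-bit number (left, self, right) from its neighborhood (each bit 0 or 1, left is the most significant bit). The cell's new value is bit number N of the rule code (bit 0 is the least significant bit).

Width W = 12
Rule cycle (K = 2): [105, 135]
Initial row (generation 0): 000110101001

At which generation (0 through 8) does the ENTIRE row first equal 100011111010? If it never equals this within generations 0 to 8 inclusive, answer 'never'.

Answer: 7

Derivation:
Gen 0: 000110101001
Gen 1 (rule 105): 110111010000
Gen 2 (rule 135): 000010010111
Gen 3 (rule 105): 111000001101
Gen 4 (rule 135): 010011110001
Gen 5 (rule 105): 000010010100
Gen 6 (rule 135): 111110110101
Gen 7 (rule 105): 100011111010
Gen 8 (rule 135): 101101110010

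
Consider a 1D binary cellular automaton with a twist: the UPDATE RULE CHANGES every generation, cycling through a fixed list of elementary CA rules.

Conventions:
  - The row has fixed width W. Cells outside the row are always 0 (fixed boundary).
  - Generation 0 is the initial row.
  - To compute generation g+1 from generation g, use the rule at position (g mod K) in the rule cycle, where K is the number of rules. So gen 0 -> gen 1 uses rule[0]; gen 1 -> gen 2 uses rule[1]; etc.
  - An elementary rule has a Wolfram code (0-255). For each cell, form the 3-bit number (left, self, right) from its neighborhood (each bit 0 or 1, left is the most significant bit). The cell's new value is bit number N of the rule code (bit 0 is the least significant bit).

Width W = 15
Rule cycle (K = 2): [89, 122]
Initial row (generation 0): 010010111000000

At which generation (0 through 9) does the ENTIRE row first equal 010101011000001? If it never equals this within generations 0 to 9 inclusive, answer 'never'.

Answer: 2

Derivation:
Gen 0: 010010111000000
Gen 1 (rule 89): 001000101111111
Gen 2 (rule 122): 010101011000001
Gen 3 (rule 89): 000000011111100
Gen 4 (rule 122): 000000110000110
Gen 5 (rule 89): 111110111110111
Gen 6 (rule 122): 100011100011101
Gen 7 (rule 89): 011010111010100
Gen 8 (rule 122): 111101101101010
Gen 9 (rule 89): 100101101100001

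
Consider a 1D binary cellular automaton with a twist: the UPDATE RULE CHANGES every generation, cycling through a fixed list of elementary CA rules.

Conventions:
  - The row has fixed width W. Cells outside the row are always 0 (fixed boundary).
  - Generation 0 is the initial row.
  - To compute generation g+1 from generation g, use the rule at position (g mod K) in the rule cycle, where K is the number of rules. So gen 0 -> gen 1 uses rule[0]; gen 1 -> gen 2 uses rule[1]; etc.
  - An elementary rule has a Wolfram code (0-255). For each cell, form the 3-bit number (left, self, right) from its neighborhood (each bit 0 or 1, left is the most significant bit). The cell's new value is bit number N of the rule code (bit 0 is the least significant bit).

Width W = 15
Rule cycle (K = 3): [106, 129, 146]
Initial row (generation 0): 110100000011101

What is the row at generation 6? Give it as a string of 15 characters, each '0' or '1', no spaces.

Gen 0: 110100000011101
Gen 1 (rule 106): 111000000110110
Gen 2 (rule 129): 010011110000000
Gen 3 (rule 146): 101101101000000
Gen 4 (rule 106): 011111110000000
Gen 5 (rule 129): 001111100111111
Gen 6 (rule 146): 010111011011110

Answer: 010111011011110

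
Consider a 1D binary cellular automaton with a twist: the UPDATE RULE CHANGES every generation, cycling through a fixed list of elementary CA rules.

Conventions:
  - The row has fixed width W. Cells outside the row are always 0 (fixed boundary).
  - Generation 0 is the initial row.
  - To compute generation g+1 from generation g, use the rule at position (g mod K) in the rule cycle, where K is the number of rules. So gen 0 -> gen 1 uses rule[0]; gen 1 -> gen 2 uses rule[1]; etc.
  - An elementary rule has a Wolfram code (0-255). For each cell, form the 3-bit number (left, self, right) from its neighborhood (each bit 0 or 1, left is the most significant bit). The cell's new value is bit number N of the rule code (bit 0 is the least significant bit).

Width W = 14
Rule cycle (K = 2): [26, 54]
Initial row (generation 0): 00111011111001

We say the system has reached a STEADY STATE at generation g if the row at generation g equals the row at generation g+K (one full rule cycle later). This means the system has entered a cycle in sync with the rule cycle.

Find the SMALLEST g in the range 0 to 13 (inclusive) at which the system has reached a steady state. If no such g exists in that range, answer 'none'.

Gen 0: 00111011111001
Gen 1 (rule 26): 01100010000110
Gen 2 (rule 54): 10010111001001
Gen 3 (rule 26): 01100100110110
Gen 4 (rule 54): 10011111001001
Gen 5 (rule 26): 01110000110110
Gen 6 (rule 54): 10001001001001
Gen 7 (rule 26): 01010110110110
Gen 8 (rule 54): 11111001001001
Gen 9 (rule 26): 10000110110110
Gen 10 (rule 54): 11001001001001
Gen 11 (rule 26): 10110110110110
Gen 12 (rule 54): 11001001001001
Gen 13 (rule 26): 10110110110110
Gen 14 (rule 54): 11001001001001
Gen 15 (rule 26): 10110110110110

Answer: 10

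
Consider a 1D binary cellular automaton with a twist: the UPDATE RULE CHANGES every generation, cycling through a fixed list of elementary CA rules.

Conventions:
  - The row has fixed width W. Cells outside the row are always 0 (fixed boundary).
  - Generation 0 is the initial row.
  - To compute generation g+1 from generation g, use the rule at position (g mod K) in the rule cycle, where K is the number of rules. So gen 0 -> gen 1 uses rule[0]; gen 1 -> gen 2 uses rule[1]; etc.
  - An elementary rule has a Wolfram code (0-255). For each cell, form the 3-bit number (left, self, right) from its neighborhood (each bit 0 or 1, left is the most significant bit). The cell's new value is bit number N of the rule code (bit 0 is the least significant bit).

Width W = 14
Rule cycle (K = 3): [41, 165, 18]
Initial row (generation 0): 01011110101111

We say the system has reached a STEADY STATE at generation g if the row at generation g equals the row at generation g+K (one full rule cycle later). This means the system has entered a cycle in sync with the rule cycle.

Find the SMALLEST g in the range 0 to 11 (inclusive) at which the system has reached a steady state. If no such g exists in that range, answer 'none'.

Gen 0: 01011110101111
Gen 1 (rule 41): 00110001011000
Gen 2 (rule 165): 10000101100011
Gen 3 (rule 18): 01001000010100
Gen 4 (rule 41): 00000011001001
Gen 5 (rule 165): 11111000001001
Gen 6 (rule 18): 00000100010110
Gen 7 (rule 41): 11110001001100
Gen 8 (rule 165): 01100101000001
Gen 9 (rule 18): 10011000100010
Gen 10 (rule 41): 00010010001000
Gen 11 (rule 165): 11010010101011
Gen 12 (rule 18): 00001100000000
Gen 13 (rule 41): 11101001111111
Gen 14 (rule 165): 01011000111110

Answer: none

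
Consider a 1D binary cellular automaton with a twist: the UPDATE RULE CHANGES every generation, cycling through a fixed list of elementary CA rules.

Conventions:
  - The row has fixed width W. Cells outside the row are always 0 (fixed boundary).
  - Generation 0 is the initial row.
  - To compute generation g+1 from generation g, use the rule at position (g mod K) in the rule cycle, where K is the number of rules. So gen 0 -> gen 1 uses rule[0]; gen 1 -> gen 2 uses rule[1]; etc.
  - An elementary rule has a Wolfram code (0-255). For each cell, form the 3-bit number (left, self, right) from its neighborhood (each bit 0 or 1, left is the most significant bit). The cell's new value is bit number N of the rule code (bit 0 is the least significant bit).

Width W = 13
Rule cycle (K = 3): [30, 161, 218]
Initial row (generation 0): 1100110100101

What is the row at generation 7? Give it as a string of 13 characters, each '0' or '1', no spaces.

Answer: 1111100011101

Derivation:
Gen 0: 1100110100101
Gen 1 (rule 30): 1011100111101
Gen 2 (rule 161): 0101000011010
Gen 3 (rule 218): 1000100111001
Gen 4 (rule 30): 1101111100111
Gen 5 (rule 161): 0010111000010
Gen 6 (rule 218): 0100111100101
Gen 7 (rule 30): 1111100011101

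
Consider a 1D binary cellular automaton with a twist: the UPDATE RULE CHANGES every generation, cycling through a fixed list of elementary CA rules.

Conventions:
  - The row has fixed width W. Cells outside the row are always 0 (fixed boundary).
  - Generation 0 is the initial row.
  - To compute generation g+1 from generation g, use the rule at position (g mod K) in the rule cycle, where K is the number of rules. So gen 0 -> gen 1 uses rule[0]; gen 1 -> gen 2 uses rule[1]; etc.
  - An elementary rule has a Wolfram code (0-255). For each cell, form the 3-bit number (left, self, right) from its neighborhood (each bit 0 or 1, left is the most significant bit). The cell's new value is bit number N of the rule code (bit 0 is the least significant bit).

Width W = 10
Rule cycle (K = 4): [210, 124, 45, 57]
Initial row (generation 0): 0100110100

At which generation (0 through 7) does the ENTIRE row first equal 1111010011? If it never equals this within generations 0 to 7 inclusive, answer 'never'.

Gen 0: 0100110100
Gen 1 (rule 210): 1011010010
Gen 2 (rule 124): 1111111011
Gen 3 (rule 45): 1000000110
Gen 4 (rule 57): 0111110101
Gen 5 (rule 210): 1011110000
Gen 6 (rule 124): 1110011000
Gen 7 (rule 45): 1000010011

Answer: never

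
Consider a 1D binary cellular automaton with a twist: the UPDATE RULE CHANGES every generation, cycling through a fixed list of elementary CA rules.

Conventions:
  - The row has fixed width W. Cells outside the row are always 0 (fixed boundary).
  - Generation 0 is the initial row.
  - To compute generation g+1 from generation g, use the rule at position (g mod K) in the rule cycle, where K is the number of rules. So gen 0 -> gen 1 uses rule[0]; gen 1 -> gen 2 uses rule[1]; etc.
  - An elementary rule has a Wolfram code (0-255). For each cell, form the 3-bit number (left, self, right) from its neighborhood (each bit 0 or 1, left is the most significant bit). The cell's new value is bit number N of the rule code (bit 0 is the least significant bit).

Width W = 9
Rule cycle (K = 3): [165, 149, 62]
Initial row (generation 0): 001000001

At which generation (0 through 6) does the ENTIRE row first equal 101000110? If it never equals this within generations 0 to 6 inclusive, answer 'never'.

Gen 0: 001000001
Gen 1 (rule 165): 101011101
Gen 2 (rule 149): 101001001
Gen 3 (rule 62): 111111111
Gen 4 (rule 165): 011111110
Gen 5 (rule 149): 001111101
Gen 6 (rule 62): 011000011

Answer: never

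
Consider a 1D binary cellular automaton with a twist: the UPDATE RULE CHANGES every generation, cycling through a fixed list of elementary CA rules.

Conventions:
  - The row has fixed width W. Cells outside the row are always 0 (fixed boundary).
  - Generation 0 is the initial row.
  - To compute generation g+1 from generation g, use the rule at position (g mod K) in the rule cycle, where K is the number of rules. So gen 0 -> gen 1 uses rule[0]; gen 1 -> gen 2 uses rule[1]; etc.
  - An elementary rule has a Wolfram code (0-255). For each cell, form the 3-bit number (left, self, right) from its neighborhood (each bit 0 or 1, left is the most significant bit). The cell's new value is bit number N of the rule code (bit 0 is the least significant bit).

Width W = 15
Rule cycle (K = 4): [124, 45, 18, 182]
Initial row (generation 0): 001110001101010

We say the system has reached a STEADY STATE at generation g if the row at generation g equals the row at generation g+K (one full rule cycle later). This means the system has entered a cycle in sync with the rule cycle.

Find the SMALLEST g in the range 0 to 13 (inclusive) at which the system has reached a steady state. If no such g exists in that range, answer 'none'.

Answer: 11

Derivation:
Gen 0: 001110001101010
Gen 1 (rule 124): 001011001111111
Gen 2 (rule 45): 101110001000000
Gen 3 (rule 18): 000001010100000
Gen 4 (rule 182): 000011111110000
Gen 5 (rule 124): 000010000011000
Gen 6 (rule 45): 111010111010011
Gen 7 (rule 18): 000000000001100
Gen 8 (rule 182): 000000000010010
Gen 9 (rule 124): 000000000011011
Gen 10 (rule 45): 111111111010110
Gen 11 (rule 18): 000000000000001
Gen 12 (rule 182): 000000000000011
Gen 13 (rule 124): 000000000000011
Gen 14 (rule 45): 111111111111010
Gen 15 (rule 18): 000000000000001
Gen 16 (rule 182): 000000000000011
Gen 17 (rule 124): 000000000000011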